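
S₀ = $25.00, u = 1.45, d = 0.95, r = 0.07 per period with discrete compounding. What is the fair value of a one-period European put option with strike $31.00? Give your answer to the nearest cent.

$5.15

Risk-neutral probability p = (1 + 0.07 − 0.95)/(1.45 − 0.95) = 0.1200/0.5000 = 0.2400
Terminal stock prices: S_u = 36.25, S_d = 23.75
Terminal payoffs (K − S): max(-5.25, 0) = 0, max(7.25, 0) = 7.25
Node 0 (S = 25): V_0 = 1/1.07·[0.2400·0.0000 + 0.7600·7.2500] = 5.1495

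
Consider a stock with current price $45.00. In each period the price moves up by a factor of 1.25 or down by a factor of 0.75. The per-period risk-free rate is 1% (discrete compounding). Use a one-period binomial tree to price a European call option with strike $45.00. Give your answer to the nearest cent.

Risk-neutral probability p = (1 + 0.01 − 0.75)/(1.25 − 0.75) = 0.2600/0.5000 = 0.5200
Terminal stock prices: S_u = 56.25, S_d = 33.75
Terminal payoffs (S − K): max(11.25, 0) = 11.25, max(-11.25, 0) = 0
Node 0 (S = 45): V_0 = 1/1.01·[0.5200·11.2500 + 0.4800·0.0000] = 5.7921

$5.79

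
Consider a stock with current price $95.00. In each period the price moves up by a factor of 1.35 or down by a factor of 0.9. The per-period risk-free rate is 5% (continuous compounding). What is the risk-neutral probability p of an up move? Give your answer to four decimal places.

Risk-neutral probability p = (e^0.05 − 0.9)/(1.35 − 0.9) = 0.1513/0.4500 = 0.3362

p = 0.3362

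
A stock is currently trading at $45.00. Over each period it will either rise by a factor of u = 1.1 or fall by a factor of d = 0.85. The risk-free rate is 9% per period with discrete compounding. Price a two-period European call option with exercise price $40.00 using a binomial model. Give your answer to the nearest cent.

$11.34

Risk-neutral probability p = (1 + 0.09 − 0.85)/(1.1 − 0.85) = 0.2400/0.2500 = 0.9600
Terminal stock prices: S_uu = 54.45, S_ud = 42.08, S_dd = 32.51
Terminal payoffs (S − K): max(14.45, 0) = 14.45, max(2.075, 0) = 2.075, max(-7.488, 0) = 0
Node u (S = 49.5): V_u = 1/1.09·[0.9600·14.4500 + 0.0400·2.0750] = 12.8028
Node d (S = 38.25): V_d = 1/1.09·[0.9600·2.0750 + 0.0400·0.0000] = 1.8275
Node 0 (S = 45): V_0 = 1/1.09·[0.9600·12.8028 + 0.0400·1.8275] = 11.3429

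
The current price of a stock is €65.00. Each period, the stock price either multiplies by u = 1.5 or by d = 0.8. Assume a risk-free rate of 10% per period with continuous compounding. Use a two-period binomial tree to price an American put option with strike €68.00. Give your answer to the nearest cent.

Risk-neutral probability p = (e^0.1 − 0.8)/(1.5 − 0.8) = 0.3052/0.7000 = 0.4360
Terminal stock prices: S_uu = 146.2, S_ud = 78, S_dd = 41.6
Terminal payoffs (K − S): max(-78.25, 0) = 0, max(-10, 0) = 0, max(26.4, 0) = 26.4
Node u (S = 97.5): continuation = e^(−0.1)·[0.4360·0.0000 + 0.5640·0.0000] = 0.0000; exercise value = 0.0000 ≤ continuation, so V_u = 0.0000
Node d (S = 52): continuation = e^(−0.1)·[0.4360·0.0000 + 0.5640·26.4000] = 13.4737; exercise value = 16.0000 > continuation, so V_d = 16.0000 (exercise)
Node 0 (S = 65): continuation = e^(−0.1)·[0.4360·0.0000 + 0.5640·16.0000] = 8.1659; exercise value = 3.0000 ≤ continuation, so V_0 = 8.1659

€8.17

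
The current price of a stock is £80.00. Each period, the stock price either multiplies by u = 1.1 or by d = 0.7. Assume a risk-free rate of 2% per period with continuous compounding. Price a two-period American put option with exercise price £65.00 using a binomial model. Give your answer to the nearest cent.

£2.28

Risk-neutral probability p = (e^0.02 − 0.7)/(1.1 − 0.7) = 0.3202/0.4000 = 0.8005
Terminal stock prices: S_uu = 96.8, S_ud = 61.6, S_dd = 39.2
Terminal payoffs (K − S): max(-31.8, 0) = 0, max(3.4, 0) = 3.4, max(25.8, 0) = 25.8
Node u (S = 88): continuation = e^(−0.02)·[0.8005·0.0000 + 0.1995·3.4000] = 0.6649; exercise value = 0.0000 ≤ continuation, so V_u = 0.6649
Node d (S = 56): continuation = e^(−0.02)·[0.8005·3.4000 + 0.1995·25.8000] = 7.7129; exercise value = 9.0000 > continuation, so V_d = 9.0000 (exercise)
Node 0 (S = 80): continuation = e^(−0.02)·[0.8005·0.6649 + 0.1995·9.0000] = 2.2816; exercise value = 0.0000 ≤ continuation, so V_0 = 2.2816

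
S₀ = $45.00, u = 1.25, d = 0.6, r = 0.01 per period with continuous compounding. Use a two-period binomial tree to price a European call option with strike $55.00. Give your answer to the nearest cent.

$5.97

Risk-neutral probability p = (e^0.01 − 0.6)/(1.25 − 0.6) = 0.4101/0.6500 = 0.6308
Terminal stock prices: S_uu = 70.31, S_ud = 33.75, S_dd = 16.2
Terminal payoffs (S − K): max(15.31, 0) = 15.31, max(-21.25, 0) = 0, max(-38.8, 0) = 0
Node u (S = 56.25): V_u = e^(−0.01)·[0.6308·15.3125 + 0.3692·0.0000] = 9.5637
Node d (S = 27): V_d = e^(−0.01)·[0.6308·0.0000 + 0.3692·0.0000] = 0.0000
Node 0 (S = 45): V_0 = e^(−0.01)·[0.6308·9.5637 + 0.3692·0.0000] = 5.9732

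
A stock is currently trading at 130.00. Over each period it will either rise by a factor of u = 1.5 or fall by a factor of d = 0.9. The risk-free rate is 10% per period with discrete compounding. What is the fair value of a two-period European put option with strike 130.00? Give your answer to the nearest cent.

9.07

Risk-neutral probability p = (1 + 0.1 − 0.9)/(1.5 − 0.9) = 0.2000/0.6000 = 0.3333
Terminal stock prices: S_uu = 292.5, S_ud = 175.5, S_dd = 105.3
Terminal payoffs (K − S): max(-162.5, 0) = 0, max(-45.5, 0) = 0, max(24.7, 0) = 24.7
Node u (S = 195): V_u = 1/1.1·[0.3333·0.0000 + 0.6667·0.0000] = 0.0000
Node d (S = 117): V_d = 1/1.1·[0.3333·0.0000 + 0.6667·24.7000] = 14.9697
Node 0 (S = 130): V_0 = 1/1.1·[0.3333·0.0000 + 0.6667·14.9697] = 9.0725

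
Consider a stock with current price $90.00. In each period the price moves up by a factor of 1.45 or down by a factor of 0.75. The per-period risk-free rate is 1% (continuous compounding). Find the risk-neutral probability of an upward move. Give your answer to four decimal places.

Risk-neutral probability p = (e^0.01 − 0.75)/(1.45 − 0.75) = 0.2601/0.7000 = 0.3715

p = 0.3715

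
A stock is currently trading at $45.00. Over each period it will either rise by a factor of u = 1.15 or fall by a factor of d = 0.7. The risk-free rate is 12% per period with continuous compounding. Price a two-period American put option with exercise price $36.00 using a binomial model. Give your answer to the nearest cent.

Risk-neutral probability p = (e^0.12 − 0.7)/(1.15 − 0.7) = 0.4275/0.4500 = 0.9500
Terminal stock prices: S_uu = 59.51, S_ud = 36.22, S_dd = 22.05
Terminal payoffs (K − S): max(-23.51, 0) = 0, max(-0.225, 0) = 0, max(13.95, 0) = 13.95
Node u (S = 51.75): continuation = e^(−0.12)·[0.9500·0.0000 + 0.0500·0.0000] = 0.0000; exercise value = 0.0000 ≤ continuation, so V_u = 0.0000
Node d (S = 31.5): continuation = e^(−0.12)·[0.9500·0.0000 + 0.0500·13.9500] = 0.6187; exercise value = 4.5000 > continuation, so V_d = 4.5000 (exercise)
Node 0 (S = 45): continuation = e^(−0.12)·[0.9500·0.0000 + 0.0500·4.5000] = 0.1996; exercise value = 0.0000 ≤ continuation, so V_0 = 0.1996

$0.20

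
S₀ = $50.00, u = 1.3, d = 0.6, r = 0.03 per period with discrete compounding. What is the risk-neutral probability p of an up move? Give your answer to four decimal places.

p = 0.6143

Risk-neutral probability p = (1 + 0.03 − 0.6)/(1.3 − 0.6) = 0.4300/0.7000 = 0.6143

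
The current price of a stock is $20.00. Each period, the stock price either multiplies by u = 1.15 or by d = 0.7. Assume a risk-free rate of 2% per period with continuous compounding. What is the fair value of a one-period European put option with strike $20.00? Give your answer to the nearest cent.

$1.70

Risk-neutral probability p = (e^0.02 − 0.7)/(1.15 − 0.7) = 0.3202/0.4500 = 0.7116
Terminal stock prices: S_u = 23, S_d = 14
Terminal payoffs (K − S): max(-3, 0) = 0, max(6, 0) = 6
Node 0 (S = 20): V_0 = e^(−0.02)·[0.7116·0.0000 + 0.2884·6.0000] = 1.6964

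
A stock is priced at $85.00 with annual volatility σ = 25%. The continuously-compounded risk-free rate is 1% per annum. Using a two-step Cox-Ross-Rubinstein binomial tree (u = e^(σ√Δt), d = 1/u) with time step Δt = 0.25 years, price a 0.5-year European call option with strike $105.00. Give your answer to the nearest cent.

$0.94

CRR parameters: u = e^(σ√Δt) = e^(0.25·√0.25) = 1.1331, d = 1/u = 0.8825
Per-period rate: rΔt = 0.01·0.25 = 0.0025, so R = e^0.0025 = 1.0025
Risk-neutral probability p = (e^0.0025 − 0.8825)/(1.1331 − 0.8825) = 0.1200/0.2507 = 0.4788
Terminal stock prices: S_uu = 109.1, S_ud = 85, S_dd = 66.2
Terminal payoffs (S − K): max(4.142, 0) = 4.142, max(-20, 0) = 0, max(-38.8, 0) = 0
Node u (S = 96.32): V_u = e^(−0.0025)·[0.4788·4.1422 + 0.5212·0.0000] = 1.9782
Node d (S = 75.01): V_d = e^(−0.0025)·[0.4788·0.0000 + 0.5212·0.0000] = 0.0000
Node 0 (S = 85): V_0 = e^(−0.0025)·[0.4788·1.9782 + 0.5212·0.0000] = 0.9448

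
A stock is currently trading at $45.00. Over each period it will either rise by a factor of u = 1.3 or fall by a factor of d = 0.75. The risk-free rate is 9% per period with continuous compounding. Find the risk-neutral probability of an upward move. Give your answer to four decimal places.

p = 0.6258

Risk-neutral probability p = (e^0.09 − 0.75)/(1.3 − 0.75) = 0.3442/0.5500 = 0.6258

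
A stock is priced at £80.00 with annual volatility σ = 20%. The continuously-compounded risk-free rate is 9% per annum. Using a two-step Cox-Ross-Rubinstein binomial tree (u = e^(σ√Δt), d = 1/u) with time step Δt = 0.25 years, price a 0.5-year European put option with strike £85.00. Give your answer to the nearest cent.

£5.47

CRR parameters: u = e^(σ√Δt) = e^(0.2·√0.25) = 1.1052, d = 1/u = 0.9048
Per-period rate: rΔt = 0.09·0.25 = 0.0225, so R = e^0.0225 = 1.0228
Risk-neutral probability p = (e^0.0225 − 0.9048)/(1.1052 − 0.9048) = 0.1179/0.2003 = 0.5886
Terminal stock prices: S_uu = 97.71, S_ud = 80, S_dd = 65.5
Terminal payoffs (K − S): max(-12.71, 0) = 0, max(5, 0) = 5, max(19.5, 0) = 19.5
Node u (S = 88.41): V_u = e^(−0.0225)·[0.5886·0.0000 + 0.4114·5.0000] = 2.0112
Node d (S = 72.39): V_d = e^(−0.0225)·[0.5886·5.0000 + 0.4114·19.5015] = 10.7219
Node 0 (S = 80): V_0 = e^(−0.0225)·[0.5886·2.0112 + 0.4114·10.7219] = 5.4702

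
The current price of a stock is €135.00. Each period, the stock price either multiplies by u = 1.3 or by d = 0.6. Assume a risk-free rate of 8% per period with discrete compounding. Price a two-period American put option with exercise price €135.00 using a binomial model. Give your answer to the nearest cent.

€21.20

Risk-neutral probability p = (1 + 0.08 − 0.6)/(1.3 − 0.6) = 0.4800/0.7000 = 0.6857
Terminal stock prices: S_uu = 228.2, S_ud = 105.3, S_dd = 48.6
Terminal payoffs (K − S): max(-93.15, 0) = 0, max(29.7, 0) = 29.7, max(86.4, 0) = 86.4
Node u (S = 175.5): continuation = 1/1.08·[0.6857·0.0000 + 0.3143·29.7000] = 8.6429; exercise value = 0.0000 ≤ continuation, so V_u = 8.6429
Node d (S = 81): continuation = 1/1.08·[0.6857·29.7000 + 0.3143·86.4000] = 44.0000; exercise value = 54.0000 > continuation, so V_d = 54.0000 (exercise)
Node 0 (S = 135): continuation = 1/1.08·[0.6857·8.6429 + 0.3143·54.0000] = 21.2018; exercise value = 0.0000 ≤ continuation, so V_0 = 21.2018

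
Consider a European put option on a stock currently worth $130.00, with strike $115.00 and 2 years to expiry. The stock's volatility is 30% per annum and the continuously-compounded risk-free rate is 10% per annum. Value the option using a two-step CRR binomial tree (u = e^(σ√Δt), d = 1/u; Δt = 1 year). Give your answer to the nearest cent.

$5.77

CRR parameters: u = e^(σ√Δt) = e^(0.3·√1) = 1.3499, d = 1/u = 0.7408
Per-period rate: rΔt = 0.1·1 = 0.1, so R = e^0.1 = 1.1052
Risk-neutral probability p = (e^0.1 − 0.7408)/(1.3499 − 0.7408) = 0.3644/0.6090 = 0.5982
Terminal stock prices: S_uu = 236.9, S_ud = 130, S_dd = 71.35
Terminal payoffs (K − S): max(-121.9, 0) = 0, max(-15, 0) = 0, max(43.65, 0) = 43.65
Node u (S = 175.5): V_u = e^(−0.1)·[0.5982·0.0000 + 0.4018·0.0000] = 0.0000
Node d (S = 96.31): V_d = e^(−0.1)·[0.5982·0.0000 + 0.4018·43.6545] = 15.8696
Node 0 (S = 130): V_0 = e^(−0.1)·[0.5982·0.0000 + 0.4018·15.8696] = 5.7690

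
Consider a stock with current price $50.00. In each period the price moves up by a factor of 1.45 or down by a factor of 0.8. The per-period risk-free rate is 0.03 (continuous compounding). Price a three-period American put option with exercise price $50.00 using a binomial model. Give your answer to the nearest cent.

$8.03

Risk-neutral probability p = (e^0.03 − 0.8)/(1.45 − 0.8) = 0.2305/0.6500 = 0.3545
Terminal stock prices: S_uuu = 152.4, S_uud = 84.1, S_udd = 46.4, S_ddd = 25.6
Terminal payoffs (K − S): max(-102.4, 0) = 0, max(-34.1, 0) = 0, max(3.6, 0) = 3.6, max(24.4, 0) = 24.4
Node uu (S = 105.1): continuation = e^(−0.03)·[0.3545·0.0000 + 0.6455·0.0000] = 0.0000; exercise value = 0.0000 ≤ continuation, so V_uu = 0.0000
Node ud (S = 58): continuation = e^(−0.03)·[0.3545·0.0000 + 0.6455·3.6000] = 2.2550; exercise value = 0.0000 ≤ continuation, so V_ud = 2.2550
Node dd (S = 32): continuation = e^(−0.03)·[0.3545·3.6000 + 0.6455·24.4000] = 16.5223; exercise value = 18.0000 > continuation, so V_dd = 18.0000 (exercise)
Node u (S = 72.5): continuation = e^(−0.03)·[0.3545·0.0000 + 0.6455·2.2550] = 1.4125; exercise value = 0.0000 ≤ continuation, so V_u = 1.4125
Node d (S = 40): continuation = e^(−0.03)·[0.3545·2.2550 + 0.6455·18.0000] = 12.0507; exercise value = 10.0000 ≤ continuation, so V_d = 12.0507
Node 0 (S = 50): continuation = e^(−0.03)·[0.3545·1.4125 + 0.6455·12.0507] = 8.0343; exercise value = 0.0000 ≤ continuation, so V_0 = 8.0343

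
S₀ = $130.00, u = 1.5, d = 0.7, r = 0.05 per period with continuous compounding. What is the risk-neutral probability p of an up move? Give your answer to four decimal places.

Risk-neutral probability p = (e^0.05 − 0.7)/(1.5 − 0.7) = 0.3513/0.8000 = 0.4391

p = 0.4391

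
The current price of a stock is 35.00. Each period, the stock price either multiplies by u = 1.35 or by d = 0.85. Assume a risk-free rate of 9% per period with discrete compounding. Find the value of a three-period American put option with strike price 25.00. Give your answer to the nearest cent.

Risk-neutral probability p = (1 + 0.09 − 0.85)/(1.35 − 0.85) = 0.2400/0.5000 = 0.4800
Terminal stock prices: S_uuu = 86.11, S_uud = 54.22, S_udd = 34.14, S_ddd = 21.49
Terminal payoffs (K − S): max(-61.11, 0) = 0, max(-29.22, 0) = 0, max(-9.138, 0) = 0, max(3.506, 0) = 3.506
Node uu (S = 63.79): continuation = 1/1.09·[0.4800·0.0000 + 0.5200·0.0000] = 0.0000; exercise value = 0.0000 ≤ continuation, so V_uu = 0.0000
Node ud (S = 40.16): continuation = 1/1.09·[0.4800·0.0000 + 0.5200·0.0000] = 0.0000; exercise value = 0.0000 ≤ continuation, so V_ud = 0.0000
Node dd (S = 25.29): continuation = 1/1.09·[0.4800·0.0000 + 0.5200·3.5056] = 1.6724; exercise value = 0.0000 ≤ continuation, so V_dd = 1.6724
Node u (S = 47.25): continuation = 1/1.09·[0.4800·0.0000 + 0.5200·0.0000] = 0.0000; exercise value = 0.0000 ≤ continuation, so V_u = 0.0000
Node d (S = 29.75): continuation = 1/1.09·[0.4800·0.0000 + 0.5200·1.6724] = 0.7978; exercise value = 0.0000 ≤ continuation, so V_d = 0.7978
Node 0 (S = 35): continuation = 1/1.09·[0.4800·0.0000 + 0.5200·0.7978] = 0.3806; exercise value = 0.0000 ≤ continuation, so V_0 = 0.3806

0.38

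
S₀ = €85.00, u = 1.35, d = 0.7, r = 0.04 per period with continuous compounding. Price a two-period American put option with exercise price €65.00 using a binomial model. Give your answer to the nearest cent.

€4.88

Risk-neutral probability p = (e^0.04 − 0.7)/(1.35 − 0.7) = 0.3408/0.6500 = 0.5243
Terminal stock prices: S_uu = 154.9, S_ud = 80.33, S_dd = 41.65
Terminal payoffs (K − S): max(-89.91, 0) = 0, max(-15.33, 0) = 0, max(23.35, 0) = 23.35
Node u (S = 114.8): continuation = e^(−0.04)·[0.5243·0.0000 + 0.4757·0.0000] = 0.0000; exercise value = 0.0000 ≤ continuation, so V_u = 0.0000
Node d (S = 59.5): continuation = e^(−0.04)·[0.5243·0.0000 + 0.4757·23.3500] = 10.6715; exercise value = 5.5000 ≤ continuation, so V_d = 10.6715
Node 0 (S = 85): continuation = e^(−0.04)·[0.5243·0.0000 + 0.4757·10.6715] = 4.8771; exercise value = 0.0000 ≤ continuation, so V_0 = 4.8771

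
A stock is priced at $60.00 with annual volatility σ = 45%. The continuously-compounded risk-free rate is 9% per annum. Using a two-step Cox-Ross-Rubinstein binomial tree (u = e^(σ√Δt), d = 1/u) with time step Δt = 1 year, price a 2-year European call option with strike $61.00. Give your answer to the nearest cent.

CRR parameters: u = e^(σ√Δt) = e^(0.45·√1) = 1.5683, d = 1/u = 0.6376
Per-period rate: rΔt = 0.09·1 = 0.09, so R = e^0.09 = 1.0942
Risk-neutral probability p = (e^0.09 − 0.6376)/(1.5683 − 0.6376) = 0.4565/0.9307 = 0.4905
Terminal stock prices: S_uu = 147.6, S_ud = 60, S_dd = 24.39
Terminal payoffs (S − K): max(86.58, 0) = 86.58, max(-1, 0) = 0, max(-36.61, 0) = 0
Node u (S = 94.1): V_u = e^(−0.09)·[0.4905·86.5762 + 0.5095·0.0000] = 38.8145
Node d (S = 38.26): V_d = e^(−0.09)·[0.4905·0.0000 + 0.5095·0.0000] = 0.0000
Node 0 (S = 60): V_0 = e^(−0.09)·[0.4905·38.8145 + 0.5095·0.0000] = 17.4016

$17.40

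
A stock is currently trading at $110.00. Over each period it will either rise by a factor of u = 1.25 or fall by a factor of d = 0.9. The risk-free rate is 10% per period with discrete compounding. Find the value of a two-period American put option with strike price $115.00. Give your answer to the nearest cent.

$6.23

Risk-neutral probability p = (1 + 0.1 − 0.9)/(1.25 − 0.9) = 0.2000/0.3500 = 0.5714
Terminal stock prices: S_uu = 171.9, S_ud = 123.8, S_dd = 89.1
Terminal payoffs (K − S): max(-56.88, 0) = 0, max(-8.75, 0) = 0, max(25.9, 0) = 25.9
Node u (S = 137.5): continuation = 1/1.1·[0.5714·0.0000 + 0.4286·0.0000] = 0.0000; exercise value = 0.0000 ≤ continuation, so V_u = 0.0000
Node d (S = 99): continuation = 1/1.1·[0.5714·0.0000 + 0.4286·25.9000] = 10.0909; exercise value = 16.0000 > continuation, so V_d = 16.0000 (exercise)
Node 0 (S = 110): continuation = 1/1.1·[0.5714·0.0000 + 0.4286·16.0000] = 6.2338; exercise value = 5.0000 ≤ continuation, so V_0 = 6.2338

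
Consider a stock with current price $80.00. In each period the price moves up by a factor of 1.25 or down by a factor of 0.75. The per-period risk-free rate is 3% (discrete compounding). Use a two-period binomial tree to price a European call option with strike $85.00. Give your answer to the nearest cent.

Risk-neutral probability p = (1 + 0.03 − 0.75)/(1.25 − 0.75) = 0.2800/0.5000 = 0.5600
Terminal stock prices: S_uu = 125, S_ud = 75, S_dd = 45
Terminal payoffs (S − K): max(40, 0) = 40, max(-10, 0) = 0, max(-40, 0) = 0
Node u (S = 100): V_u = 1/1.03·[0.5600·40.0000 + 0.4400·0.0000] = 21.7476
Node d (S = 60): V_d = 1/1.03·[0.5600·0.0000 + 0.4400·0.0000] = 0.0000
Node 0 (S = 80): V_0 = 1/1.03·[0.5600·21.7476 + 0.4400·0.0000] = 11.8239

$11.82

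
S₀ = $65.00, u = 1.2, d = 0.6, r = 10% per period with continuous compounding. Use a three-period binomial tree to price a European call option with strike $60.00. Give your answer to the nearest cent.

Risk-neutral probability p = (e^0.1 − 0.6)/(1.2 − 0.6) = 0.5052/0.6000 = 0.8420
Terminal stock prices: S_uuu = 112.3, S_uud = 56.16, S_udd = 28.08, S_ddd = 14.04
Terminal payoffs (S − K): max(52.32, 0) = 52.32, max(-3.84, 0) = 0, max(-31.92, 0) = 0, max(-45.96, 0) = 0
Node uu (S = 93.6): V_uu = e^(−0.1)·[0.8420·52.3200 + 0.1580·0.0000] = 39.8589
Node ud (S = 46.8): V_ud = e^(−0.1)·[0.8420·0.0000 + 0.1580·0.0000] = 0.0000
Node dd (S = 23.4): V_dd = e^(−0.1)·[0.8420·0.0000 + 0.1580·0.0000] = 0.0000
Node u (S = 78): V_u = e^(−0.1)·[0.8420·39.8589 + 0.1580·0.0000] = 30.3657
Node d (S = 39): V_d = e^(−0.1)·[0.8420·0.0000 + 0.1580·0.0000] = 0.0000
Node 0 (S = 65): V_0 = e^(−0.1)·[0.8420·30.3657 + 0.1580·0.0000] = 23.1335

$23.13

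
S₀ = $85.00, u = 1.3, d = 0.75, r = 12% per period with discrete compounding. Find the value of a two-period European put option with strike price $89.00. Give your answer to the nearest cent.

$5.67

Risk-neutral probability p = (1 + 0.12 − 0.75)/(1.3 − 0.75) = 0.3700/0.5500 = 0.6727
Terminal stock prices: S_uu = 143.7, S_ud = 82.88, S_dd = 47.81
Terminal payoffs (K − S): max(-54.65, 0) = 0, max(6.125, 0) = 6.125, max(41.19, 0) = 41.19
Node u (S = 110.5): V_u = 1/1.12·[0.6727·0.0000 + 0.3273·6.1250] = 1.7898
Node d (S = 63.75): V_d = 1/1.12·[0.6727·6.1250 + 0.3273·41.1875] = 15.7143
Node 0 (S = 85): V_0 = 1/1.12·[0.6727·1.7898 + 0.3273·15.7143] = 5.6669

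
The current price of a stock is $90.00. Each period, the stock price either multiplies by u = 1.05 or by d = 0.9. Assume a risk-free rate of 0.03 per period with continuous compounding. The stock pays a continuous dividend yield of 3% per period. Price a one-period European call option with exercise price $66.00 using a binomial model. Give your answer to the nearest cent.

$23.29

Per-period risk-free factor R = e^0.03 = 1.0305; dividend-adjusted growth = e^(0.03−0.03) = 1.0000.
Risk-neutral probability p = (1.0000 − 0.9)/(1.05 − 0.9) = 0.1000/0.1500 = 0.6667
Terminal stock prices: S_u = 94.5, S_d = 81
Terminal payoffs (S − K): max(28.5, 0) = 28.5, max(15, 0) = 15
Node 0 (S = 90): V_0 = e^(−0.03)·[0.6667·28.5000 + 0.3333·15.0000] = 23.2907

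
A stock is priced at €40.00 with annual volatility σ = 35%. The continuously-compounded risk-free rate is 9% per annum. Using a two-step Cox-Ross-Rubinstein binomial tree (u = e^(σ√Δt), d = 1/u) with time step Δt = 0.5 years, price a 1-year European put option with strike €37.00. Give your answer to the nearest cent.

€2.54

CRR parameters: u = e^(σ√Δt) = e^(0.35·√0.5) = 1.2808, d = 1/u = 0.7808
Per-period rate: rΔt = 0.09·0.5 = 0.045, so R = e^0.045 = 1.0460
Risk-neutral probability p = (e^0.045 − 0.7808)/(1.2808 − 0.7808) = 0.2653/0.5000 = 0.5305
Terminal stock prices: S_uu = 65.62, S_ud = 40, S_dd = 24.38
Terminal payoffs (K − S): max(-28.62, 0) = 0, max(-3, 0) = 0, max(12.62, 0) = 12.62
Node u (S = 51.23): V_u = e^(−0.045)·[0.5305·0.0000 + 0.4695·0.0000] = 0.0000
Node d (S = 31.23): V_d = e^(−0.045)·[0.5305·0.0000 + 0.4695·12.6165] = 5.6629
Node 0 (S = 40): V_0 = e^(−0.045)·[0.5305·0.0000 + 0.4695·5.6629] = 2.5418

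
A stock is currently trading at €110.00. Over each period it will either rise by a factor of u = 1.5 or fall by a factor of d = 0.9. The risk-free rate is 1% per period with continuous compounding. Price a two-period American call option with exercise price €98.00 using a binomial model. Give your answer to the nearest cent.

€19.76

Risk-neutral probability p = (e^0.01 − 0.9)/(1.5 − 0.9) = 0.1101/0.6000 = 0.1834
Terminal stock prices: S_uu = 247.5, S_ud = 148.5, S_dd = 89.1
Terminal payoffs (S − K): max(149.5, 0) = 149.5, max(50.5, 0) = 50.5, max(-8.9, 0) = 0
Node u (S = 165): continuation = e^(−0.01)·[0.1834·149.5000 + 0.8166·50.5000] = 67.9751; exercise value = 67.0000 ≤ continuation, so V_u = 67.9751
Node d (S = 99): continuation = e^(−0.01)·[0.1834·50.5000 + 0.8166·0.0000] = 9.1704; exercise value = 1.0000 ≤ continuation, so V_d = 9.1704
Node 0 (S = 110): continuation = e^(−0.01)·[0.1834·67.9751 + 0.8166·9.1704] = 19.7576; exercise value = 12.0000 ≤ continuation, so V_0 = 19.7576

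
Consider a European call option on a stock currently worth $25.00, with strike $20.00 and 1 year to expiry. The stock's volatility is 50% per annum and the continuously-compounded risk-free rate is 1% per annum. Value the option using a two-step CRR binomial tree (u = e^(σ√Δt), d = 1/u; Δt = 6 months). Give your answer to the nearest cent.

CRR parameters: u = e^(σ√Δt) = e^(0.5·√0.5) = 1.4241, d = 1/u = 0.7022
Per-period rate: rΔt = 0.01·0.5 = 0.005, so R = e^0.005 = 1.0050
Risk-neutral probability p = (e^0.005 − 0.7022)/(1.4241 − 0.7022) = 0.3028/0.7219 = 0.4195
Terminal stock prices: S_uu = 50.7, S_ud = 25, S_dd = 12.33
Terminal payoffs (S − K): max(30.7, 0) = 30.7, max(5, 0) = 5, max(-7.673, 0) = 0
Node u (S = 35.6): V_u = e^(−0.005)·[0.4195·30.7029 + 0.5805·5.0000] = 15.7027
Node d (S = 17.55): V_d = e^(−0.005)·[0.4195·5.0000 + 0.5805·0.0000] = 2.0869
Node 0 (S = 25): V_0 = e^(−0.005)·[0.4195·15.7027 + 0.5805·2.0869] = 7.7593

$7.76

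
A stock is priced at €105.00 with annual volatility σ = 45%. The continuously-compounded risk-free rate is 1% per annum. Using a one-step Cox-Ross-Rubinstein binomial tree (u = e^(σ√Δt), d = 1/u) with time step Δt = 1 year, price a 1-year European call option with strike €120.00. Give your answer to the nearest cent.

€17.70

CRR parameters: u = e^(σ√Δt) = e^(0.45·√1) = 1.5683, d = 1/u = 0.6376
Per-period rate: rΔt = 0.01·1 = 0.01, so R = e^0.01 = 1.0101
Risk-neutral probability p = (e^0.01 − 0.6376)/(1.5683 − 0.6376) = 0.3724/0.9307 = 0.4002
Terminal stock prices: S_u = 164.7, S_d = 66.95
Terminal payoffs (S − K): max(44.67, 0) = 44.67, max(-53.05, 0) = 0
Node 0 (S = 105): V_0 = e^(−0.01)·[0.4002·44.6728 + 0.5998·0.0000] = 17.6984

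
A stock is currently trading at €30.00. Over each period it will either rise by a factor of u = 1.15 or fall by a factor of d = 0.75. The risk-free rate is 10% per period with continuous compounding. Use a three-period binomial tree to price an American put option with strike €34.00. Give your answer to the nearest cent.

Risk-neutral probability p = (e^0.1 − 0.75)/(1.15 − 0.75) = 0.3552/0.4000 = 0.8879
Terminal stock prices: S_uuu = 45.63, S_uud = 29.76, S_udd = 19.41, S_ddd = 12.66
Terminal payoffs (K − S): max(-11.63, 0) = 0, max(4.244, 0) = 4.244, max(14.59, 0) = 14.59, max(21.34, 0) = 21.34
Node uu (S = 39.67): continuation = e^(−0.1)·[0.8879·0.0000 + 0.1121·4.2438] = 0.4303; exercise value = 0.0000 ≤ continuation, so V_uu = 0.4303
Node ud (S = 25.88): continuation = e^(−0.1)·[0.8879·4.2438 + 0.1121·14.5938] = 4.8895; exercise value = 8.1250 > continuation, so V_ud = 8.1250 (exercise)
Node dd (S = 16.88): continuation = e^(−0.1)·[0.8879·14.5938 + 0.1121·21.3438] = 13.8895; exercise value = 17.1250 > continuation, so V_dd = 17.1250 (exercise)
Node u (S = 34.5): continuation = e^(−0.1)·[0.8879·0.4303 + 0.1121·8.1250] = 1.1697; exercise value = 0.0000 ≤ continuation, so V_u = 1.1697
Node d (S = 22.5): continuation = e^(−0.1)·[0.8879·8.1250 + 0.1121·17.1250] = 8.2645; exercise value = 11.5000 > continuation, so V_d = 11.5000 (exercise)
Node 0 (S = 30): continuation = e^(−0.1)·[0.8879·1.1697 + 0.1121·11.5000] = 2.1060; exercise value = 4.0000 > continuation, so V_0 = 4.0000 (exercise)

€4.00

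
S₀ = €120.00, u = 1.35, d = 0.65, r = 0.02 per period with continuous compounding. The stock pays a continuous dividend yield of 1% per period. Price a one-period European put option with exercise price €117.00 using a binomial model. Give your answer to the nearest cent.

Per-period risk-free factor R = e^0.02 = 1.0202; dividend-adjusted growth = e^(0.02−0.01) = 1.0101.
Risk-neutral probability p = (1.0101 − 0.65)/(1.35 − 0.65) = 0.3601/0.7000 = 0.5144
Terminal stock prices: S_u = 162, S_d = 78
Terminal payoffs (K − S): max(-45, 0) = 0, max(39, 0) = 39
Node 0 (S = 120): V_0 = e^(−0.02)·[0.5144·0.0000 + 0.4856·39.0000] = 18.5650

€18.57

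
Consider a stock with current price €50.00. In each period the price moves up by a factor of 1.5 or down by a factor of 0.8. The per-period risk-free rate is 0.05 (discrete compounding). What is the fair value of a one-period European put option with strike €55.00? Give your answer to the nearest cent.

€9.18

Risk-neutral probability p = (1 + 0.05 − 0.8)/(1.5 − 0.8) = 0.2500/0.7000 = 0.3571
Terminal stock prices: S_u = 75, S_d = 40
Terminal payoffs (K − S): max(-20, 0) = 0, max(15, 0) = 15
Node 0 (S = 50): V_0 = 1/1.05·[0.3571·0.0000 + 0.6429·15.0000] = 9.1837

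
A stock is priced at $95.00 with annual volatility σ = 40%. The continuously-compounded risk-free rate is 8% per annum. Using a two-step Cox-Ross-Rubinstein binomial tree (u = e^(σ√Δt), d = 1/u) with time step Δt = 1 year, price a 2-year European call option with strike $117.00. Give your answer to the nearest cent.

$20.33

CRR parameters: u = e^(σ√Δt) = e^(0.4·√1) = 1.4918, d = 1/u = 0.6703
Per-period rate: rΔt = 0.08·1 = 0.08, so R = e^0.08 = 1.0833
Risk-neutral probability p = (e^0.08 − 0.6703)/(1.4918 − 0.6703) = 0.4130/0.8215 = 0.5027
Terminal stock prices: S_uu = 211.4, S_ud = 95, S_dd = 42.69
Terminal payoffs (S − K): max(94.43, 0) = 94.43, max(-22, 0) = 0, max(-74.31, 0) = 0
Node u (S = 141.7): V_u = e^(−0.08)·[0.5027·94.4264 + 0.4973·0.0000] = 43.8183
Node d (S = 63.68): V_d = e^(−0.08)·[0.5027·0.0000 + 0.4973·0.0000] = 0.0000
Node 0 (S = 95): V_0 = e^(−0.08)·[0.5027·43.8183 + 0.4973·0.0000] = 20.3337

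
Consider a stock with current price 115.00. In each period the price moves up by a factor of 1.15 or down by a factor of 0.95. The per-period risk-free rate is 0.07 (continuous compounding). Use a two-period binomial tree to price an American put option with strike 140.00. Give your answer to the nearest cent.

Risk-neutral probability p = (e^0.07 − 0.95)/(1.15 − 0.95) = 0.1225/0.2000 = 0.6125
Terminal stock prices: S_uu = 152.1, S_ud = 125.6, S_dd = 103.8
Terminal payoffs (K − S): max(-12.09, 0) = 0, max(14.36, 0) = 14.36, max(36.21, 0) = 36.21
Node u (S = 132.2): continuation = e^(−0.07)·[0.6125·0.0000 + 0.3875·14.3625] = 5.1887; exercise value = 7.7500 > continuation, so V_u = 7.7500 (exercise)
Node d (S = 109.2): continuation = e^(−0.07)·[0.6125·14.3625 + 0.3875·36.2125] = 21.2851; exercise value = 30.7500 > continuation, so V_d = 30.7500 (exercise)
Node 0 (S = 115): continuation = e^(−0.07)·[0.6125·7.7500 + 0.3875·30.7500] = 15.5351; exercise value = 25.0000 > continuation, so V_0 = 25.0000 (exercise)

25.00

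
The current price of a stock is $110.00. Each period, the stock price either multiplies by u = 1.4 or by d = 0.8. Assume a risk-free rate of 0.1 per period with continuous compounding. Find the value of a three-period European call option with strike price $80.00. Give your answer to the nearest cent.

Risk-neutral probability p = (e^0.1 − 0.8)/(1.4 − 0.8) = 0.3052/0.6000 = 0.5086
Terminal stock prices: S_uuu = 301.8, S_uud = 172.5, S_udd = 98.56, S_ddd = 56.32
Terminal payoffs (S − K): max(221.8, 0) = 221.8, max(92.48, 0) = 92.48, max(18.56, 0) = 18.56, max(-23.68, 0) = 0
Node uu (S = 215.6): V_uu = e^(−0.1)·[0.5086·221.8400 + 0.4914·92.4800] = 143.2130
Node ud (S = 123.2): V_ud = e^(−0.1)·[0.5086·92.4800 + 0.4914·18.5600] = 50.8130
Node dd (S = 70.4): V_dd = e^(−0.1)·[0.5086·18.5600 + 0.4914·0.0000] = 8.5416
Node u (S = 154): V_u = e^(−0.1)·[0.5086·143.2130 + 0.4914·50.8130] = 88.5015
Node d (S = 88): V_d = e^(−0.1)·[0.5086·50.8130 + 0.4914·8.5416] = 27.1828
Node 0 (S = 110): V_0 = e^(−0.1)·[0.5086·88.5015 + 0.4914·27.1828] = 52.8159

$52.82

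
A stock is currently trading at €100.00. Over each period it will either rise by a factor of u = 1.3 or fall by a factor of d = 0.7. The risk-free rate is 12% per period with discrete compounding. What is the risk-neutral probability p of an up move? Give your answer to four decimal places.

Risk-neutral probability p = (1 + 0.12 − 0.7)/(1.3 − 0.7) = 0.4200/0.6000 = 0.7000

p = 0.7000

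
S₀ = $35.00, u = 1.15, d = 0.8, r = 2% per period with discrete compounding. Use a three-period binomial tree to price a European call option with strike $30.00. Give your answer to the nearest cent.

$8.35

Risk-neutral probability p = (1 + 0.02 − 0.8)/(1.15 − 0.8) = 0.2200/0.3500 = 0.6286
Terminal stock prices: S_uuu = 53.23, S_uud = 37.03, S_udd = 25.76, S_ddd = 17.92
Terminal payoffs (S − K): max(23.23, 0) = 23.23, max(7.03, 0) = 7.03, max(-4.24, 0) = 0, max(-12.08, 0) = 0
Node uu (S = 46.29): V_uu = 1/1.02·[0.6286·23.2306 + 0.3714·7.0300] = 16.8757
Node ud (S = 32.2): V_ud = 1/1.02·[0.6286·7.0300 + 0.3714·0.0000] = 4.3322
Node dd (S = 22.4): V_dd = 1/1.02·[0.6286·0.0000 + 0.3714·0.0000] = 0.0000
Node u (S = 40.25): V_u = 1/1.02·[0.6286·16.8757 + 0.3714·4.3322] = 11.9772
Node d (S = 28): V_d = 1/1.02·[0.6286·4.3322 + 0.3714·0.0000] = 2.6697
Node 0 (S = 35): V_0 = 1/1.02·[0.6286·11.9772 + 0.3714·2.6697] = 8.3531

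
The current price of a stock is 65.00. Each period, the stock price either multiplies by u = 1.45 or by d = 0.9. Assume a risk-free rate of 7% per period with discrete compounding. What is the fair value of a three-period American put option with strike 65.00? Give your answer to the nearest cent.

5.15

Risk-neutral probability p = (1 + 0.07 − 0.9)/(1.45 − 0.9) = 0.1700/0.5500 = 0.3091
Terminal stock prices: S_uuu = 198.2, S_uud = 123, S_udd = 76.34, S_ddd = 47.39
Terminal payoffs (K − S): max(-133.2, 0) = 0, max(-58, 0) = 0, max(-11.34, 0) = 0, max(17.61, 0) = 17.61
Node uu (S = 136.7): continuation = 1/1.07·[0.3091·0.0000 + 0.6909·0.0000] = 0.0000; exercise value = 0.0000 ≤ continuation, so V_uu = 0.0000
Node ud (S = 84.83): continuation = 1/1.07·[0.3091·0.0000 + 0.6909·0.0000] = 0.0000; exercise value = 0.0000 ≤ continuation, so V_ud = 0.0000
Node dd (S = 52.65): continuation = 1/1.07·[0.3091·0.0000 + 0.6909·17.6150] = 11.3742; exercise value = 12.3500 > continuation, so V_dd = 12.3500 (exercise)
Node u (S = 94.25): continuation = 1/1.07·[0.3091·0.0000 + 0.6909·0.0000] = 0.0000; exercise value = 0.0000 ≤ continuation, so V_u = 0.0000
Node d (S = 58.5): continuation = 1/1.07·[0.3091·0.0000 + 0.6909·12.3500] = 7.9745; exercise value = 6.5000 ≤ continuation, so V_d = 7.9745
Node 0 (S = 65): continuation = 1/1.07·[0.3091·0.0000 + 0.6909·7.9745] = 5.1492; exercise value = 0.0000 ≤ continuation, so V_0 = 5.1492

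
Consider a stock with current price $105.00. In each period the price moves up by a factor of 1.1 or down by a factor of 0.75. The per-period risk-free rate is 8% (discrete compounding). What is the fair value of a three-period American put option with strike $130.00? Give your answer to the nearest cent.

$25.00

Risk-neutral probability p = (1 + 0.08 − 0.75)/(1.1 − 0.75) = 0.3300/0.3500 = 0.9429
Terminal stock prices: S_uuu = 139.8, S_uud = 95.29, S_udd = 64.97, S_ddd = 44.3
Terminal payoffs (K − S): max(-9.755, 0) = 0, max(34.71, 0) = 34.71, max(65.03, 0) = 65.03, max(85.7, 0) = 85.7
Node uu (S = 127.1): continuation = 1/1.08·[0.9429·0.0000 + 0.0571·34.7125] = 1.8366; exercise value = 2.9500 > continuation, so V_uu = 2.9500 (exercise)
Node ud (S = 86.63): continuation = 1/1.08·[0.9429·34.7125 + 0.0571·65.0312] = 33.7454; exercise value = 43.3750 > continuation, so V_ud = 43.3750 (exercise)
Node dd (S = 59.06): continuation = 1/1.08·[0.9429·65.0312 + 0.0571·85.7031] = 61.3079; exercise value = 70.9375 > continuation, so V_dd = 70.9375 (exercise)
Node u (S = 115.5): continuation = 1/1.08·[0.9429·2.9500 + 0.0571·43.3750] = 4.8704; exercise value = 14.5000 > continuation, so V_u = 14.5000 (exercise)
Node d (S = 78.75): continuation = 1/1.08·[0.9429·43.3750 + 0.0571·70.9375] = 41.6204; exercise value = 51.2500 > continuation, so V_d = 51.2500 (exercise)
Node 0 (S = 105): continuation = 1/1.08·[0.9429·14.5000 + 0.0571·51.2500] = 15.3704; exercise value = 25.0000 > continuation, so V_0 = 25.0000 (exercise)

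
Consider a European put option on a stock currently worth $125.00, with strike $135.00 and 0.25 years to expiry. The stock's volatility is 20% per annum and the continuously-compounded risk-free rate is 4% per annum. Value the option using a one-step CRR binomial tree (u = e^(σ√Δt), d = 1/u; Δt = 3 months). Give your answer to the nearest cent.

$10.29

CRR parameters: u = e^(σ√Δt) = e^(0.2·√0.25) = 1.1052, d = 1/u = 0.9048
Per-period rate: rΔt = 0.04·0.25 = 0.01, so R = e^0.01 = 1.0101
Risk-neutral probability p = (e^0.01 − 0.9048)/(1.1052 − 0.9048) = 0.1052/0.2003 = 0.5252
Terminal stock prices: S_u = 138.1, S_d = 113.1
Terminal payoffs (K − S): max(-3.146, 0) = 0, max(21.9, 0) = 21.9
Node 0 (S = 125): V_0 = e^(−0.01)·[0.5252·0.0000 + 0.4748·21.8953] = 10.2927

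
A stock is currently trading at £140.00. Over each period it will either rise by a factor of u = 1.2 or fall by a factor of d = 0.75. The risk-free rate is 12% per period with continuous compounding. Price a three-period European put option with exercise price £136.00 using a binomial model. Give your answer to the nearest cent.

Risk-neutral probability p = (e^0.12 − 0.75)/(1.2 − 0.75) = 0.3775/0.4500 = 0.8389
Terminal stock prices: S_uuu = 241.9, S_uud = 151.2, S_udd = 94.5, S_ddd = 59.06
Terminal payoffs (K − S): max(-105.9, 0) = 0, max(-15.2, 0) = 0, max(41.5, 0) = 41.5, max(76.94, 0) = 76.94
Node uu (S = 201.6): V_uu = e^(−0.12)·[0.8389·0.0000 + 0.1611·0.0000] = 0.0000
Node ud (S = 126): V_ud = e^(−0.12)·[0.8389·0.0000 + 0.1611·41.5000] = 5.9303
Node dd (S = 78.75): V_dd = e^(−0.12)·[0.8389·41.5000 + 0.1611·76.9375] = 41.8712
Node u (S = 168): V_u = e^(−0.12)·[0.8389·0.0000 + 0.1611·5.9303] = 0.8474
Node d (S = 105): V_d = e^(−0.12)·[0.8389·5.9303 + 0.1611·41.8712] = 10.3956
Node 0 (S = 140): V_0 = e^(−0.12)·[0.8389·0.8474 + 0.1611·10.3956] = 2.1160

£2.12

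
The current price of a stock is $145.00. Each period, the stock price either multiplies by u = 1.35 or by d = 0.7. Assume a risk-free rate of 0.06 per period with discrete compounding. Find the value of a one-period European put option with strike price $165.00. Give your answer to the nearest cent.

$26.73

Risk-neutral probability p = (1 + 0.06 − 0.7)/(1.35 − 0.7) = 0.3600/0.6500 = 0.5538
Terminal stock prices: S_u = 195.8, S_d = 101.5
Terminal payoffs (K − S): max(-30.75, 0) = 0, max(63.5, 0) = 63.5
Node 0 (S = 145): V_0 = 1/1.06·[0.5538·0.0000 + 0.4462·63.5000] = 26.7271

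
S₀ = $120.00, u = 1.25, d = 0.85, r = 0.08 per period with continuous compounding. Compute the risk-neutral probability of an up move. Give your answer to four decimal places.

Risk-neutral probability p = (e^0.08 − 0.85)/(1.25 − 0.85) = 0.2333/0.4000 = 0.5832

p = 0.5832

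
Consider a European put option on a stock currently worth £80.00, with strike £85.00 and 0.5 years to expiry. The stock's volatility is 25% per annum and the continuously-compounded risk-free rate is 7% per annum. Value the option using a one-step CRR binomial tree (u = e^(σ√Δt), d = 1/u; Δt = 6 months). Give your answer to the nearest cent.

£7.70

CRR parameters: u = e^(σ√Δt) = e^(0.25·√0.5) = 1.1934, d = 1/u = 0.8380
Per-period rate: rΔt = 0.07·0.5 = 0.035, so R = e^0.035 = 1.0356
Risk-neutral probability p = (e^0.035 − 0.8380)/(1.1934 − 0.8380) = 0.1977/0.3554 = 0.5561
Terminal stock prices: S_u = 95.47, S_d = 67.04
Terminal payoffs (K − S): max(-10.47, 0) = 0, max(17.96, 0) = 17.96
Node 0 (S = 80): V_0 = e^(−0.035)·[0.5561·0.0000 + 0.4439·17.9626] = 7.6986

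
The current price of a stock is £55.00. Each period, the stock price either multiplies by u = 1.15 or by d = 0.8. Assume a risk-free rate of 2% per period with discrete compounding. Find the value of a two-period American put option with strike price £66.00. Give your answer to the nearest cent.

Risk-neutral probability p = (1 + 0.02 − 0.8)/(1.15 − 0.8) = 0.2200/0.3500 = 0.6286
Terminal stock prices: S_uu = 72.74, S_ud = 50.6, S_dd = 35.2
Terminal payoffs (K − S): max(-6.737, 0) = 0, max(15.4, 0) = 15.4, max(30.8, 0) = 30.8
Node u (S = 63.25): continuation = 1/1.02·[0.6286·0.0000 + 0.3714·15.4000] = 5.6078; exercise value = 2.7500 ≤ continuation, so V_u = 5.6078
Node d (S = 44): continuation = 1/1.02·[0.6286·15.4000 + 0.3714·30.8000] = 20.7059; exercise value = 22.0000 > continuation, so V_d = 22.0000 (exercise)
Node 0 (S = 55): continuation = 1/1.02·[0.6286·5.6078 + 0.3714·22.0000] = 11.4670; exercise value = 11.0000 ≤ continuation, so V_0 = 11.4670

£11.47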